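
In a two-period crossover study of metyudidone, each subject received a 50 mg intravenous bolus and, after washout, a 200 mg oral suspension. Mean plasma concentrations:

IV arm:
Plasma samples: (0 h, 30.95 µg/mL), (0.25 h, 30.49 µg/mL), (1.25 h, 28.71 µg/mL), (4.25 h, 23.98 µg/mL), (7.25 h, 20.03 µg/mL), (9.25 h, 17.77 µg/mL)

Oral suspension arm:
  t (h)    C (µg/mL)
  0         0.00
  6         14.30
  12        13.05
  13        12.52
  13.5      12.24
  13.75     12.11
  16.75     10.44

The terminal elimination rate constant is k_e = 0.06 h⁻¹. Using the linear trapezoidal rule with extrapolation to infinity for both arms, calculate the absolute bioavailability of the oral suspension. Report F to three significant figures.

F = 0.172

Trapezoidal AUC_0→9.25 (IV):
  [0→0.25]: (30.95+30.49)/2 × 0.25 = 7.68
  [0.25→1.25]: (30.49+28.71)/2 × 1 = 29.6
  [1.25→4.25]: (28.71+23.98)/2 × 3 = 79.035
  [4.25→7.25]: (23.98+20.03)/2 × 3 = 66.015
  [7.25→9.25]: (20.03+17.77)/2 × 2 = 37.8
  Sum = 220.13 µg/mL·h
IV tail: 17.77/0.06 = 296.167; AUC_iv,0→∞ = 220.13 + 296.167 = 516.297 µg/mL·h
Trapezoidal AUC_0→16.75 (oral suspension):
  [0→6]: (0.00+14.30)/2 × 6 = 42.9
  [6→12]: (14.30+13.05)/2 × 6 = 82.05
  [12→13]: (13.05+12.52)/2 × 1 = 12.785
  [13→13.5]: (12.52+12.24)/2 × 0.5 = 6.19
  [13.5→13.75]: (12.24+12.11)/2 × 0.25 = 3.04375
  [13.75→16.75]: (12.11+10.44)/2 × 3 = 33.825
  Sum = 180.79375 µg/mL·h
oral suspension tail: 10.44/0.06 = 174.000; AUC_ev,0→∞ = 180.79375 + 174.000 = 354.79375 µg/mL·h
F = (AUC_ev/D_ev)/(AUC_iv/D_iv) = (354.79375/200)/(516.297/50) = 1.77397/10.32594 = 0.1718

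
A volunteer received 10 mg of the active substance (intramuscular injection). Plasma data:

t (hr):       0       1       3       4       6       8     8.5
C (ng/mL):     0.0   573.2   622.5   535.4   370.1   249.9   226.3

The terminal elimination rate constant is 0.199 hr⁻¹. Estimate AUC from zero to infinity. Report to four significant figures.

AUC = 4843 ng/mL·hr

Trapezoidal AUC_0→8.5:
  [0→1]: (0.0+573.2)/2 × 1 = 286.6
  [1→3]: (573.2+622.5)/2 × 2 = 1195.7
  [3→4]: (622.5+535.4)/2 × 1 = 578.95
  [4→6]: (535.4+370.1)/2 × 2 = 905.5
  [6→8]: (370.1+249.9)/2 × 2 = 620.0
  [8→8.5]: (249.9+226.3)/2 × 0.5 = 119.05
  Sum = 3705.8 ng/mL·hr
Extrapolated tail: C_last / k_e = 226.3 / 0.199 = 1137.186
AUC_0→∞ = 3705.8 + 1137.186 = 4842.986 ng/mL·hr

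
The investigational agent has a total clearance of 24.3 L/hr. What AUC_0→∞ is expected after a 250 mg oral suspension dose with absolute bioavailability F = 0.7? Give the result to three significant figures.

AUC = 7.20 mg/L·hr

AUC_0→∞ = F × Dose / CL
        = 0.7 × 250 / 24.3 = 7.20165 mg/L·hr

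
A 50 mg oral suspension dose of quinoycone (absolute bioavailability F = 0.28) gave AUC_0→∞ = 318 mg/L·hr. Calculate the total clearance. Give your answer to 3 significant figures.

CL = 0.0440 L/hr

CL = F × Dose / AUC_0→∞
   = 0.28 × 50 / 318 = 0.0440252 L/hr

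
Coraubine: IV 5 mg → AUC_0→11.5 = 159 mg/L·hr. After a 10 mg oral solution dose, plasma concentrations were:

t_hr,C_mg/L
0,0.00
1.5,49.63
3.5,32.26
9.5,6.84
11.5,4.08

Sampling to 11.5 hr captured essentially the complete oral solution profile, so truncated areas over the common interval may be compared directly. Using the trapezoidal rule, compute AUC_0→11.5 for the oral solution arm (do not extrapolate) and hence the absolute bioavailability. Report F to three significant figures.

F = 0.778

Trapezoidal AUC_0→11.5 (oral solution):
  [0→1.5]: (0.00+49.63)/2 × 1.5 = 37.2225
  [1.5→3.5]: (49.63+32.26)/2 × 2 = 81.89
  [3.5→9.5]: (32.26+6.84)/2 × 6 = 117.3
  [9.5→11.5]: (6.84+4.08)/2 × 2 = 10.92
  Sum = 247.3325 mg/L·hr
F = (AUC_ev/D_ev)/(AUC_iv/D_iv) = (247.3325/10)/(159/5) = 24.73325/31.8 = 0.7778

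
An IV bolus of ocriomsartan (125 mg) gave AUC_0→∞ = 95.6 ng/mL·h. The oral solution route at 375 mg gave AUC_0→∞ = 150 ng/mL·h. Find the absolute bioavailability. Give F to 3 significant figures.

F = 0.523

F = (AUC_ev / D_ev) / (AUC_iv / D_iv)
  = (150/375) / (95.6/125)
  = 0.4 / 0.7648 = 0.5230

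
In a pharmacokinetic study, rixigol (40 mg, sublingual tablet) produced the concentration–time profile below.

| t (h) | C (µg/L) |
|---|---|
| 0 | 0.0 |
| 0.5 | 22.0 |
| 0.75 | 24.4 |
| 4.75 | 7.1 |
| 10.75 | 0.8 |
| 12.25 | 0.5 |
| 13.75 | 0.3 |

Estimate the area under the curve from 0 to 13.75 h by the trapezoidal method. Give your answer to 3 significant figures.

AUC = 99.6 µg/L·h

Trapezoidal AUC_0→13.75:
  [0→0.5]: (0.0+22.0)/2 × 0.5 = 5.5
  [0.5→0.75]: (22.0+24.4)/2 × 0.25 = 5.8
  [0.75→4.75]: (24.4+7.1)/2 × 4 = 63.0
  [4.75→10.75]: (7.1+0.8)/2 × 6 = 23.7
  [10.75→12.25]: (0.8+0.5)/2 × 1.5 = 0.975
  [12.25→13.75]: (0.5+0.3)/2 × 1.5 = 0.6
  Sum = 99.575 µg/L·h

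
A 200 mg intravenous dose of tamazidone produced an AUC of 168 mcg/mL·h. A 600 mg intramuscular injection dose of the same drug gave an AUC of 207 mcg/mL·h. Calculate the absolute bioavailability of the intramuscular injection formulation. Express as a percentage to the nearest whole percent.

F = 41%

F = (AUC_ev / D_ev) / (AUC_iv / D_iv)
  = (207/600) / (168/200)
  = 0.345 / 0.84 = 0.4107
  = 41.07%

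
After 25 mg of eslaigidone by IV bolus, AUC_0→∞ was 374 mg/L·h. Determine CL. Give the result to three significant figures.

CL = Dose_iv / AUC_0→∞
   = 25 / 374 = 0.0668449 L/h

CL = 0.0668 L/h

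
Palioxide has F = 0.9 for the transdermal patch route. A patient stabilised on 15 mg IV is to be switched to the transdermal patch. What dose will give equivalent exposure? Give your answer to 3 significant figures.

D_transdermal = 16.7 mg

For equal systemic exposure: F × D_ev = D_iv
D_ev = D_iv / F = 15 / 0.9 = 16.6667 mg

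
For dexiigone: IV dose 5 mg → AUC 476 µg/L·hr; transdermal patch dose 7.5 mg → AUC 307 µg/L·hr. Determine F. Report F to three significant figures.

F = 0.430

F = (AUC_ev / D_ev) / (AUC_iv / D_iv)
  = (307/7.5) / (476/5)
  = 40.9333 / 95.2 = 0.4300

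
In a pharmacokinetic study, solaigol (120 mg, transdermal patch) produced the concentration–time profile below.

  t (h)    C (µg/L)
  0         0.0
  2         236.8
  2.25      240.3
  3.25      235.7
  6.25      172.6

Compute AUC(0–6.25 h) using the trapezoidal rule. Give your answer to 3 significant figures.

AUC = 1150 µg/L·h

Trapezoidal AUC_0→6.25:
  [0→2]: (0.0+236.8)/2 × 2 = 236.8
  [2→2.25]: (236.8+240.3)/2 × 0.25 = 59.6375
  [2.25→3.25]: (240.3+235.7)/2 × 1 = 238.0
  [3.25→6.25]: (235.7+172.6)/2 × 3 = 612.45
  Sum = 1146.8875 µg/L·h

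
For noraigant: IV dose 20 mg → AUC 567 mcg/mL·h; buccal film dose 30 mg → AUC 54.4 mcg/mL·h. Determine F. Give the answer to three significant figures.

F = 0.0640

F = (AUC_ev / D_ev) / (AUC_iv / D_iv)
  = (54.4/30) / (567/20)
  = 1.81333 / 28.35 = 0.0640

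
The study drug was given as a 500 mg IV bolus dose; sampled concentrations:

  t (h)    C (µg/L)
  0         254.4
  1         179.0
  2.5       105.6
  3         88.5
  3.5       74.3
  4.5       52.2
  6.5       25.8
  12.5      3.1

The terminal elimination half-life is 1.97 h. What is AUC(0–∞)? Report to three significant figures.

Trapezoidal AUC_0→12.5:
  [0→1]: (254.4+179.0)/2 × 1 = 216.7
  [1→2.5]: (179.0+105.6)/2 × 1.5 = 213.45
  [2.5→3]: (105.6+88.5)/2 × 0.5 = 48.525
  [3→3.5]: (88.5+74.3)/2 × 0.5 = 40.7
  [3.5→4.5]: (74.3+52.2)/2 × 1 = 63.25
  [4.5→6.5]: (52.2+25.8)/2 × 2 = 78.0
  [6.5→12.5]: (25.8+3.1)/2 × 6 = 86.7
  Sum = 747.325 µg/L·h
k_e = ln2 / t½ = 0.693147 / 1.97 = 0.3519 h^-1
Extrapolated tail: C_last / k_e = 3.1 / 0.3519 = 8.809
AUC_0→∞ = 747.325 + 8.809 = 756.134 µg/L·h

AUC = 756 µg/L·h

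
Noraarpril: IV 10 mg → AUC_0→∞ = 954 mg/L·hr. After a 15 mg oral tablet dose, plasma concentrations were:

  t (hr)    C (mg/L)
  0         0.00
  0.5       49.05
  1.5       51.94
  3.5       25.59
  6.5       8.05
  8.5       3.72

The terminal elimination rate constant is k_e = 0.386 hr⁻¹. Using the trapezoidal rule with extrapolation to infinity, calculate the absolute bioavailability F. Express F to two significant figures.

Trapezoidal AUC_0→8.5 (oral tablet):
  [0→0.5]: (0.00+49.05)/2 × 0.5 = 12.2625
  [0.5→1.5]: (49.05+51.94)/2 × 1 = 50.495
  [1.5→3.5]: (51.94+25.59)/2 × 2 = 77.53
  [3.5→6.5]: (25.59+8.05)/2 × 3 = 50.46
  [6.5→8.5]: (8.05+3.72)/2 × 2 = 11.77
  Sum = 202.5175 mg/L·hr
Tail: C_last/k_e = 3.72/0.386 = 9.637
AUC_0→∞ (oral tablet) = 202.5175 + 9.637 = 212.1545 mg/L·hr
F = (AUC_ev/D_ev)/(AUC_iv/D_iv) = (212.1545/15)/(954/10) = 14.1436/95.4 = 0.1483

F = 0.15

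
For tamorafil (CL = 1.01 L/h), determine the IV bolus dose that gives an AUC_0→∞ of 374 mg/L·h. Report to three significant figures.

Dose = 378 mg

Dose_iv = CL × AUC_0→∞
     = 1.01 × 374 = 377.74 mg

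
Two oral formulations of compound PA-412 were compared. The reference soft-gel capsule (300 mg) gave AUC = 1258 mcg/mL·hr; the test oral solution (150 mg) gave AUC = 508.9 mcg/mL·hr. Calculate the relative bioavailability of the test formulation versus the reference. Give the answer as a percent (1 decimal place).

F_rel = 80.9%

F_rel = (AUC_test/D_test) / (AUC_ref/D_ref)
      = (508.9/150) / (1258/300)
      = 3.39267 / 4.19333 = 0.8091 = 80.91%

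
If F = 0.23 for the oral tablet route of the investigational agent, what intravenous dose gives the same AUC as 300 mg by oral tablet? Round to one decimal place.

Systemic exposure from an extravascular dose = F × D_ev, so the equivalent IV dose is F × D_ev.
D_iv = F × D_ev = 0.23 × 300 = 69 mg

D_iv = 69.0 mg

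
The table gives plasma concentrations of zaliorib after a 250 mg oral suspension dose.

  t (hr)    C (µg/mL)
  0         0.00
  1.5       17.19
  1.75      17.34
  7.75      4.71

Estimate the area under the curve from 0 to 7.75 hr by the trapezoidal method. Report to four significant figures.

AUC = 83.36 µg/mL·hr

Trapezoidal AUC_0→7.75:
  [0→1.5]: (0.00+17.19)/2 × 1.5 = 12.8925
  [1.5→1.75]: (17.19+17.34)/2 × 0.25 = 4.31625
  [1.75→7.75]: (17.34+4.71)/2 × 6 = 66.15
  Sum = 83.35875 µg/mL·hr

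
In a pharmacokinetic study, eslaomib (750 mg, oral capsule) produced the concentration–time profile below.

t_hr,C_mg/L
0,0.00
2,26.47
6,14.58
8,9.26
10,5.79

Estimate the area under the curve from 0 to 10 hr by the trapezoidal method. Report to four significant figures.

AUC = 147.5 mg/L·hr

Trapezoidal AUC_0→10:
  [0→2]: (0.00+26.47)/2 × 2 = 26.47
  [2→6]: (26.47+14.58)/2 × 4 = 82.1
  [6→8]: (14.58+9.26)/2 × 2 = 23.84
  [8→10]: (9.26+5.79)/2 × 2 = 15.05
  Sum = 147.46 mg/L·hr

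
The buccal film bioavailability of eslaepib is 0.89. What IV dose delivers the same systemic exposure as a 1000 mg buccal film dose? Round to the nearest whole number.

Systemic exposure from an extravascular dose = F × D_ev, so the equivalent IV dose is F × D_ev.
D_iv = F × D_ev = 0.89 × 1000 = 890 mg

D_iv = 890 mg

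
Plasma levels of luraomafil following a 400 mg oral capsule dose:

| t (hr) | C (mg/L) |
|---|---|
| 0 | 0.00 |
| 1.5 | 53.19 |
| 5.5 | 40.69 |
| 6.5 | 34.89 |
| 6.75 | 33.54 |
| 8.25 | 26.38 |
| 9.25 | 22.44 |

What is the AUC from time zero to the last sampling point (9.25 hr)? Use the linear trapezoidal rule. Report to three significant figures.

AUC = 343 mg/L·hr

Trapezoidal AUC_0→9.25:
  [0→1.5]: (0.00+53.19)/2 × 1.5 = 39.8925
  [1.5→5.5]: (53.19+40.69)/2 × 4 = 187.76
  [5.5→6.5]: (40.69+34.89)/2 × 1 = 37.79
  [6.5→6.75]: (34.89+33.54)/2 × 0.25 = 8.55375
  [6.75→8.25]: (33.54+26.38)/2 × 1.5 = 44.94
  [8.25→9.25]: (26.38+22.44)/2 × 1 = 24.41
  Sum = 343.34625 mg/L·hr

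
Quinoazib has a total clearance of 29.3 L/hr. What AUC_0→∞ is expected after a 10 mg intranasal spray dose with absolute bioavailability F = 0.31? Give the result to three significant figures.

AUC_0→∞ = F × Dose / CL
        = 0.31 × 10 / 29.3 = 0.105802 mg/L·hr

AUC = 0.106 mg/L·hr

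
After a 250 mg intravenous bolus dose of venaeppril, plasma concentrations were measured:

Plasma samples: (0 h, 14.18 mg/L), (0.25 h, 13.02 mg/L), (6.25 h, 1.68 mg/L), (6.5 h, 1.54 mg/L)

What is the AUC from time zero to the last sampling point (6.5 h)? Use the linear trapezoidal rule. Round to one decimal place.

Trapezoidal AUC_0→6.5:
  [0→0.25]: (14.18+13.02)/2 × 0.25 = 3.4
  [0.25→6.25]: (13.02+1.68)/2 × 6 = 44.1
  [6.25→6.5]: (1.68+1.54)/2 × 0.25 = 0.4025
  Sum = 47.9025 mg/L·h

AUC = 47.9 mg/L·h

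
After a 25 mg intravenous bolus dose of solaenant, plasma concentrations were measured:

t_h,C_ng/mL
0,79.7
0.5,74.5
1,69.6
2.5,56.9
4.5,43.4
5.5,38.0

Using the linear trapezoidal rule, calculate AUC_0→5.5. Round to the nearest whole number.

AUC = 310 ng/mL·h

Trapezoidal AUC_0→5.5:
  [0→0.5]: (79.7+74.5)/2 × 0.5 = 38.55
  [0.5→1]: (74.5+69.6)/2 × 0.5 = 36.025
  [1→2.5]: (69.6+56.9)/2 × 1.5 = 94.875
  [2.5→4.5]: (56.9+43.4)/2 × 2 = 100.3
  [4.5→5.5]: (43.4+38.0)/2 × 1 = 40.7
  Sum = 310.45 ng/mL·h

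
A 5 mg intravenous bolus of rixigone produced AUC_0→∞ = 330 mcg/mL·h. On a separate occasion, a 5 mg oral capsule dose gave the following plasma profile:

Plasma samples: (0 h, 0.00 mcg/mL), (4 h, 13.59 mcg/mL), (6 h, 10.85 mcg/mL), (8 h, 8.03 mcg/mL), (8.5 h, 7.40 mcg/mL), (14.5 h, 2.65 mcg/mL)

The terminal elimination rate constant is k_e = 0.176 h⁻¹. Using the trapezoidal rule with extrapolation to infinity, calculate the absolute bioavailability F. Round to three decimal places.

Trapezoidal AUC_0→14.5 (oral capsule):
  [0→4]: (0.00+13.59)/2 × 4 = 27.18
  [4→6]: (13.59+10.85)/2 × 2 = 24.44
  [6→8]: (10.85+8.03)/2 × 2 = 18.88
  [8→8.5]: (8.03+7.40)/2 × 0.5 = 3.8575
  [8.5→14.5]: (7.40+2.65)/2 × 6 = 30.15
  Sum = 104.5075 mcg/mL·h
Tail: C_last/k_e = 2.65/0.176 = 15.057
AUC_0→∞ (oral capsule) = 104.5075 + 15.057 = 119.5645 mcg/mL·h
F = (AUC_ev/D_ev)/(AUC_iv/D_iv) = (119.5645/5)/(330/5) = 23.9129/66 = 0.3623

F = 0.362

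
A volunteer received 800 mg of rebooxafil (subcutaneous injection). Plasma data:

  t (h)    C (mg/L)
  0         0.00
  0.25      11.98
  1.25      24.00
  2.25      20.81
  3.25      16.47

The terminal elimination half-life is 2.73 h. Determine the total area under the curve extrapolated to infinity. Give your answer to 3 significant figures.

Trapezoidal AUC_0→3.25:
  [0→0.25]: (0.00+11.98)/2 × 0.25 = 1.4975
  [0.25→1.25]: (11.98+24.00)/2 × 1 = 17.99
  [1.25→2.25]: (24.00+20.81)/2 × 1 = 22.405
  [2.25→3.25]: (20.81+16.47)/2 × 1 = 18.64
  Sum = 60.5325 mg/L·h
k_e = ln2 / t½ = 0.693147 / 2.73 = 0.2539 h^-1
Extrapolated tail: C_last / k_e = 16.47 / 0.2539 = 64.868
AUC_0→∞ = 60.5325 + 64.868 = 125.4005 mg/L·h

AUC = 125 mg/L·h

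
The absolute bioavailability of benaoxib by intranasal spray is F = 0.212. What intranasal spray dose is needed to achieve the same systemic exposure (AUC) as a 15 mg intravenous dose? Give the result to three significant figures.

D_intranasal = 70.8 mg

For equal systemic exposure: F × D_ev = D_iv
D_ev = D_iv / F = 15 / 0.212 = 70.7547 mg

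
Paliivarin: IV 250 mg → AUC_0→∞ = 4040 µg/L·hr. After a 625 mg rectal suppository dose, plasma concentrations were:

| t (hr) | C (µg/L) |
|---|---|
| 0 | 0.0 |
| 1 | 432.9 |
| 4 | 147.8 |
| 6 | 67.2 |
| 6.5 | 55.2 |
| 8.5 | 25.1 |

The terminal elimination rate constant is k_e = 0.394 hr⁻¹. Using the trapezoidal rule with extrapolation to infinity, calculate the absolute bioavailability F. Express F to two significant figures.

Trapezoidal AUC_0→8.5 (rectal suppository):
  [0→1]: (0.0+432.9)/2 × 1 = 216.45
  [1→4]: (432.9+147.8)/2 × 3 = 871.05
  [4→6]: (147.8+67.2)/2 × 2 = 215.0
  [6→6.5]: (67.2+55.2)/2 × 0.5 = 30.6
  [6.5→8.5]: (55.2+25.1)/2 × 2 = 80.3
  Sum = 1413.4 µg/L·hr
Tail: C_last/k_e = 25.1/0.394 = 63.706
AUC_0→∞ (rectal suppository) = 1413.4 + 63.706 = 1477.106 µg/L·hr
F = (AUC_ev/D_ev)/(AUC_iv/D_iv) = (1477.106/625)/(4040/250) = 2.3633696/16.16 = 0.1462

F = 0.15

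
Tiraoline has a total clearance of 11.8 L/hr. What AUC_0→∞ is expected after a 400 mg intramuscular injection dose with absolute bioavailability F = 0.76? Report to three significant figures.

AUC = 25.8 mg/L·hr

AUC_0→∞ = F × Dose / CL
        = 0.76 × 400 / 11.8 = 25.7627 mg/L·hr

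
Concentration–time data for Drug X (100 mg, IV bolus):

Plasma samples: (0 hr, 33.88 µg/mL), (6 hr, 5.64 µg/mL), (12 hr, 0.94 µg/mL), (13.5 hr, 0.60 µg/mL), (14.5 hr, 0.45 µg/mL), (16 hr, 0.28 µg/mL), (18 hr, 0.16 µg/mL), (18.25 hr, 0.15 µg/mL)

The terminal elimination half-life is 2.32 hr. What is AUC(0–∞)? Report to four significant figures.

AUC = 141.5 µg/mL·hr

Trapezoidal AUC_0→18.25:
  [0→6]: (33.88+5.64)/2 × 6 = 118.56
  [6→12]: (5.64+0.94)/2 × 6 = 19.74
  [12→13.5]: (0.94+0.60)/2 × 1.5 = 1.155
  [13.5→14.5]: (0.60+0.45)/2 × 1 = 0.525
  [14.5→16]: (0.45+0.28)/2 × 1.5 = 0.5475
  [16→18]: (0.28+0.16)/2 × 2 = 0.44
  [18→18.25]: (0.16+0.15)/2 × 0.25 = 0.03875
  Sum = 141.00625 µg/mL·hr
k_e = ln2 / t½ = 0.693147 / 2.32 = 0.2988 hr^-1
Extrapolated tail: C_last / k_e = 0.15 / 0.2988 = 0.502
AUC_0→∞ = 141.00625 + 0.502 = 141.50825 µg/mL·hr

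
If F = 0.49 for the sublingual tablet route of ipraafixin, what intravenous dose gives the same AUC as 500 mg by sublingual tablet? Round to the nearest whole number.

D_iv = 245 mg

Systemic exposure from an extravascular dose = F × D_ev, so the equivalent IV dose is F × D_ev.
D_iv = F × D_ev = 0.49 × 500 = 245 mg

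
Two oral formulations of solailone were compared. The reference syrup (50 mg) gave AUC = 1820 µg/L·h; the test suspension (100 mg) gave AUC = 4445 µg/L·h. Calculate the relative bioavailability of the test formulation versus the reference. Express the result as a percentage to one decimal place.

F_rel = 122.1%

F_rel = (AUC_test/D_test) / (AUC_ref/D_ref)
      = (4445/100) / (1820/50)
      = 44.45 / 36.4 = 1.2212 = 122.12%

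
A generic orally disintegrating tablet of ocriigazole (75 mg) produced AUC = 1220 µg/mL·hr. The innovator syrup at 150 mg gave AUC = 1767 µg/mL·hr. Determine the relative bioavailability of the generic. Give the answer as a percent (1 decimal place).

F_rel = (AUC_test/D_test) / (AUC_ref/D_ref)
      = (1220/75) / (1767/150)
      = 16.2667 / 11.78 = 1.3809 = 138.09%

F_rel = 138.1%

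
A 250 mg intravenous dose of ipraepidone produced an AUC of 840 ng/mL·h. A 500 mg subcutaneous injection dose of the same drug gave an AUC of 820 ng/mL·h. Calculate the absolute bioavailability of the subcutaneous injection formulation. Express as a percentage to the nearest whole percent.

F = (AUC_ev / D_ev) / (AUC_iv / D_iv)
  = (820/500) / (840/250)
  = 1.64 / 3.36 = 0.4881
  = 48.81%

F = 49%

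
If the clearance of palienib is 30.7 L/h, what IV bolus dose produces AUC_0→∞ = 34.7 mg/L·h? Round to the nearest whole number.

Dose = 1065 mg

Dose_iv = CL × AUC_0→∞
     = 30.7 × 34.7 = 1065.29 mg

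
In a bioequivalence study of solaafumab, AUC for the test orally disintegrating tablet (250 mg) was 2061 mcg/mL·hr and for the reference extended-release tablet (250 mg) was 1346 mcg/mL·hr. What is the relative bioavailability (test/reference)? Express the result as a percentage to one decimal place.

F_rel = (AUC_test/D_test) / (AUC_ref/D_ref)
      = (2061/250) / (1346/250)
      = 8.244 / 5.384 = 1.5312 = 153.12%

F_rel = 153.1%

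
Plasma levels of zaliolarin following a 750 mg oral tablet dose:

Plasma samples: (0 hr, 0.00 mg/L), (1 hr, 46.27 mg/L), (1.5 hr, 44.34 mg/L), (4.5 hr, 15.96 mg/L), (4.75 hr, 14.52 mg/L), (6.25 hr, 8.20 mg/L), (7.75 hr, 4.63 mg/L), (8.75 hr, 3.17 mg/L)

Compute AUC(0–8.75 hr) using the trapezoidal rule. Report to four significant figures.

Trapezoidal AUC_0→8.75:
  [0→1]: (0.00+46.27)/2 × 1 = 23.135
  [1→1.5]: (46.27+44.34)/2 × 0.5 = 22.6525
  [1.5→4.5]: (44.34+15.96)/2 × 3 = 90.45
  [4.5→4.75]: (15.96+14.52)/2 × 0.25 = 3.81
  [4.75→6.25]: (14.52+8.20)/2 × 1.5 = 17.04
  [6.25→7.75]: (8.20+4.63)/2 × 1.5 = 9.6225
  [7.75→8.75]: (4.63+3.17)/2 × 1 = 3.9
  Sum = 170.61 mg/L·hr

AUC = 170.6 mg/L·hr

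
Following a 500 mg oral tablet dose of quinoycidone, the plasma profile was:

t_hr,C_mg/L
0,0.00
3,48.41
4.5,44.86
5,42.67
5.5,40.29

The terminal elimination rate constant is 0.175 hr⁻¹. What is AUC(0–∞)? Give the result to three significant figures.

AUC = 415 mg/L·hr

Trapezoidal AUC_0→5.5:
  [0→3]: (0.00+48.41)/2 × 3 = 72.615
  [3→4.5]: (48.41+44.86)/2 × 1.5 = 69.9525
  [4.5→5]: (44.86+42.67)/2 × 0.5 = 21.8825
  [5→5.5]: (42.67+40.29)/2 × 0.5 = 20.74
  Sum = 185.19 mg/L·hr
Extrapolated tail: C_last / k_e = 40.29 / 0.175 = 230.229
AUC_0→∞ = 185.19 + 230.229 = 415.419 mg/L·hr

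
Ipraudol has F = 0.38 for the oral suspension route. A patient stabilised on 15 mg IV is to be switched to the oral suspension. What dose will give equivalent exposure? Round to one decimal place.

D_oral = 39.5 mg

For equal systemic exposure: F × D_ev = D_iv
D_ev = D_iv / F = 15 / 0.38 = 39.4737 mg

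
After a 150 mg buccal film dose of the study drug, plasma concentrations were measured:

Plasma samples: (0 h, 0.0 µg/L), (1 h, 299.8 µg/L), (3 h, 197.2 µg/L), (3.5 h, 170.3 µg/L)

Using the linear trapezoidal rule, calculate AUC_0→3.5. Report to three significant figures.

Trapezoidal AUC_0→3.5:
  [0→1]: (0.0+299.8)/2 × 1 = 149.9
  [1→3]: (299.8+197.2)/2 × 2 = 497.0
  [3→3.5]: (197.2+170.3)/2 × 0.5 = 91.875
  Sum = 738.775 µg/L·h

AUC = 739 µg/L·h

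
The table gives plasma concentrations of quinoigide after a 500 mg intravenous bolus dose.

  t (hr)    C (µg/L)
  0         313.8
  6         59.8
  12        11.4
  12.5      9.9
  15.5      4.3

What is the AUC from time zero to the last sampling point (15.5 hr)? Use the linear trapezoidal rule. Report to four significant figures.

AUC = 1361 µg/L·hr

Trapezoidal AUC_0→15.5:
  [0→6]: (313.8+59.8)/2 × 6 = 1120.8
  [6→12]: (59.8+11.4)/2 × 6 = 213.6
  [12→12.5]: (11.4+9.9)/2 × 0.5 = 5.325
  [12.5→15.5]: (9.9+4.3)/2 × 3 = 21.3
  Sum = 1361.025 µg/L·hr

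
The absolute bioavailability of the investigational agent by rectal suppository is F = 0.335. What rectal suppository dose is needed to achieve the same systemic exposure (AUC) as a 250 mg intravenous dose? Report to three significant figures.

D_rectal = 746 mg

For equal systemic exposure: F × D_ev = D_iv
D_ev = D_iv / F = 250 / 0.335 = 746.269 mg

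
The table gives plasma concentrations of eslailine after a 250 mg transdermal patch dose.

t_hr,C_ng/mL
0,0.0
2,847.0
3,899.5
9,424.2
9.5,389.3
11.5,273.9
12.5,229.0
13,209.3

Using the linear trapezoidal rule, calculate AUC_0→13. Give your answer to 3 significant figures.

Trapezoidal AUC_0→13:
  [0→2]: (0.0+847.0)/2 × 2 = 847.0
  [2→3]: (847.0+899.5)/2 × 1 = 873.25
  [3→9]: (899.5+424.2)/2 × 6 = 3971.1
  [9→9.5]: (424.2+389.3)/2 × 0.5 = 203.375
  [9.5→11.5]: (389.3+273.9)/2 × 2 = 663.2
  [11.5→12.5]: (273.9+229.0)/2 × 1 = 251.45
  [12.5→13]: (229.0+209.3)/2 × 0.5 = 109.575
  Sum = 6918.95 ng/mL·hr

AUC = 6920 ng/mL·hr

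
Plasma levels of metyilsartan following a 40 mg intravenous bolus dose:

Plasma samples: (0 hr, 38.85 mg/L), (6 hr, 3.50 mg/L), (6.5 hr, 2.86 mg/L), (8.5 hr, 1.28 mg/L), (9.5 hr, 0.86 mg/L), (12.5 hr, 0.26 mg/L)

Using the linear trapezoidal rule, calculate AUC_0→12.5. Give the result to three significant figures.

AUC = 136 mg/L·hr

Trapezoidal AUC_0→12.5:
  [0→6]: (38.85+3.50)/2 × 6 = 127.05
  [6→6.5]: (3.50+2.86)/2 × 0.5 = 1.59
  [6.5→8.5]: (2.86+1.28)/2 × 2 = 4.14
  [8.5→9.5]: (1.28+0.86)/2 × 1 = 1.07
  [9.5→12.5]: (0.86+0.26)/2 × 3 = 1.68
  Sum = 135.53 mg/L·hr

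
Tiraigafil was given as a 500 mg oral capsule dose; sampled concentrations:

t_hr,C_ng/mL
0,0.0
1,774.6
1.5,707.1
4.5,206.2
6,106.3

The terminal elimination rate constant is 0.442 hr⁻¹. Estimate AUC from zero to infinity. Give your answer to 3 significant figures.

Trapezoidal AUC_0→6:
  [0→1]: (0.0+774.6)/2 × 1 = 387.3
  [1→1.5]: (774.6+707.1)/2 × 0.5 = 370.425
  [1.5→4.5]: (707.1+206.2)/2 × 3 = 1369.95
  [4.5→6]: (206.2+106.3)/2 × 1.5 = 234.375
  Sum = 2362.05 ng/mL·hr
Extrapolated tail: C_last / k_e = 106.3 / 0.442 = 240.498
AUC_0→∞ = 2362.05 + 240.498 = 2602.548 ng/mL·hr

AUC = 2600 ng/mL·hr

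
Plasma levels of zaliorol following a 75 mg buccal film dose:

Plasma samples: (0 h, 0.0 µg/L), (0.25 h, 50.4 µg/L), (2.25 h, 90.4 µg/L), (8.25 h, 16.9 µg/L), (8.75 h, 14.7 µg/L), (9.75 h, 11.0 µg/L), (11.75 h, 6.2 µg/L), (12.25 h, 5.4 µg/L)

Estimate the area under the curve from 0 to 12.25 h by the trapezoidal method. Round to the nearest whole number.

Trapezoidal AUC_0→12.25:
  [0→0.25]: (0.0+50.4)/2 × 0.25 = 6.3
  [0.25→2.25]: (50.4+90.4)/2 × 2 = 140.8
  [2.25→8.25]: (90.4+16.9)/2 × 6 = 321.9
  [8.25→8.75]: (16.9+14.7)/2 × 0.5 = 7.9
  [8.75→9.75]: (14.7+11.0)/2 × 1 = 12.85
  [9.75→11.75]: (11.0+6.2)/2 × 2 = 17.2
  [11.75→12.25]: (6.2+5.4)/2 × 0.5 = 2.9
  Sum = 509.85 µg/L·h

AUC = 510 µg/L·h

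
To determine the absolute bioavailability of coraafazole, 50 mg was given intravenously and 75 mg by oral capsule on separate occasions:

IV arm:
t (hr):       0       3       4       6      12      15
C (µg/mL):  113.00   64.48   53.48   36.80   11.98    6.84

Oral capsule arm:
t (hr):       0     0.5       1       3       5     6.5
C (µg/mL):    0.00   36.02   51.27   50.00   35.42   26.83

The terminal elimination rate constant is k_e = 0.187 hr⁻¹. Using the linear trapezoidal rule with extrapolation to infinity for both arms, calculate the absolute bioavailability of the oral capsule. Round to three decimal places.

Trapezoidal AUC_0→15 (IV):
  [0→3]: (113.00+64.48)/2 × 3 = 266.22
  [3→4]: (64.48+53.48)/2 × 1 = 58.98
  [4→6]: (53.48+36.80)/2 × 2 = 90.28
  [6→12]: (36.80+11.98)/2 × 6 = 146.34
  [12→15]: (11.98+6.84)/2 × 3 = 28.23
  Sum = 590.05 µg/mL·hr
IV tail: 6.84/0.187 = 36.578; AUC_iv,0→∞ = 590.05 + 36.578 = 626.628 µg/mL·hr
Trapezoidal AUC_0→6.5 (oral capsule):
  [0→0.5]: (0.00+36.02)/2 × 0.5 = 9.005
  [0.5→1]: (36.02+51.27)/2 × 0.5 = 21.8225
  [1→3]: (51.27+50.00)/2 × 2 = 101.27
  [3→5]: (50.00+35.42)/2 × 2 = 85.42
  [5→6.5]: (35.42+26.83)/2 × 1.5 = 46.6875
  Sum = 264.205 µg/mL·hr
oral capsule tail: 26.83/0.187 = 143.476; AUC_ev,0→∞ = 264.205 + 143.476 = 407.681 µg/mL·hr
F = (AUC_ev/D_ev)/(AUC_iv/D_iv) = (407.681/75)/(626.628/50) = 5.43575/12.53256 = 0.4337

F = 0.434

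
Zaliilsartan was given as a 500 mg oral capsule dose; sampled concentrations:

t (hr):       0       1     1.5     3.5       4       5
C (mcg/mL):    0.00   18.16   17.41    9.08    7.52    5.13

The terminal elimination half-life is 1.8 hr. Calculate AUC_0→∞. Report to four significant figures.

AUC = 68.26 mcg/mL·hr

Trapezoidal AUC_0→5:
  [0→1]: (0.00+18.16)/2 × 1 = 9.08
  [1→1.5]: (18.16+17.41)/2 × 0.5 = 8.8925
  [1.5→3.5]: (17.41+9.08)/2 × 2 = 26.49
  [3.5→4]: (9.08+7.52)/2 × 0.5 = 4.15
  [4→5]: (7.52+5.13)/2 × 1 = 6.325
  Sum = 54.9375 mcg/mL·hr
k_e = ln2 / t½ = 0.693147 / 1.8 = 0.3851 hr^-1
Extrapolated tail: C_last / k_e = 5.13 / 0.3851 = 13.321
AUC_0→∞ = 54.9375 + 13.321 = 68.2585 mcg/mL·hr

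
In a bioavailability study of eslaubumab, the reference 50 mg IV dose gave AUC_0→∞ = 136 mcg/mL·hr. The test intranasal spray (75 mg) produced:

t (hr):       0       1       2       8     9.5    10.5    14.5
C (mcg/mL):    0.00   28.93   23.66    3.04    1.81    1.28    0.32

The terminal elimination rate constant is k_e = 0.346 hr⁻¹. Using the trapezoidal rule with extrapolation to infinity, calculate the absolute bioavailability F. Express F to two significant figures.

F = 0.64

Trapezoidal AUC_0→14.5 (intranasal spray):
  [0→1]: (0.00+28.93)/2 × 1 = 14.465
  [1→2]: (28.93+23.66)/2 × 1 = 26.295
  [2→8]: (23.66+3.04)/2 × 6 = 80.1
  [8→9.5]: (3.04+1.81)/2 × 1.5 = 3.6375
  [9.5→10.5]: (1.81+1.28)/2 × 1 = 1.545
  [10.5→14.5]: (1.28+0.32)/2 × 4 = 3.2
  Sum = 129.2425 mcg/mL·hr
Tail: C_last/k_e = 0.32/0.346 = 0.925
AUC_0→∞ (intranasal spray) = 129.2425 + 0.925 = 130.1675 mcg/mL·hr
F = (AUC_ev/D_ev)/(AUC_iv/D_iv) = (130.1675/75)/(136/50) = 1.73557/2.72 = 0.6381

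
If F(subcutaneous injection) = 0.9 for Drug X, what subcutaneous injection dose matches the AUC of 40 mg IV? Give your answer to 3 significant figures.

D_subcutaneous = 44.4 mg

For equal systemic exposure: F × D_ev = D_iv
D_ev = D_iv / F = 40 / 0.9 = 44.4444 mg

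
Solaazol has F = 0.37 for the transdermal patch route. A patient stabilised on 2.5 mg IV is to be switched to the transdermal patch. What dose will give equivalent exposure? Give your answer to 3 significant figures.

For equal systemic exposure: F × D_ev = D_iv
D_ev = D_iv / F = 2.5 / 0.37 = 6.75676 mg

D_transdermal = 6.76 mg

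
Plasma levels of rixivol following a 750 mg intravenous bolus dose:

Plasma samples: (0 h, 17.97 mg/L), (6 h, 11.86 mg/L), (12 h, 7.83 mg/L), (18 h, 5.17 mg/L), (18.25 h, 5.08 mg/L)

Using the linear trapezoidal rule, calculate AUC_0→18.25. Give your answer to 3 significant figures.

AUC = 189 mg/L·h

Trapezoidal AUC_0→18.25:
  [0→6]: (17.97+11.86)/2 × 6 = 89.49
  [6→12]: (11.86+7.83)/2 × 6 = 59.07
  [12→18]: (7.83+5.17)/2 × 6 = 39.0
  [18→18.25]: (5.17+5.08)/2 × 0.25 = 1.28125
  Sum = 188.84125 mg/L·h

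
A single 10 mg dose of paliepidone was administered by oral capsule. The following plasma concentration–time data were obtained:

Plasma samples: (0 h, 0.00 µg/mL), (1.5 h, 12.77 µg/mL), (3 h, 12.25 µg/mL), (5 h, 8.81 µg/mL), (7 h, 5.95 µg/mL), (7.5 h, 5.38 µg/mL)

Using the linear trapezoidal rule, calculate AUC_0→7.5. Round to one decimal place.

Trapezoidal AUC_0→7.5:
  [0→1.5]: (0.00+12.77)/2 × 1.5 = 9.5775
  [1.5→3]: (12.77+12.25)/2 × 1.5 = 18.765
  [3→5]: (12.25+8.81)/2 × 2 = 21.06
  [5→7]: (8.81+5.95)/2 × 2 = 14.76
  [7→7.5]: (5.95+5.38)/2 × 0.5 = 2.8325
  Sum = 66.995 µg/mL·h

AUC = 67.0 µg/mL·h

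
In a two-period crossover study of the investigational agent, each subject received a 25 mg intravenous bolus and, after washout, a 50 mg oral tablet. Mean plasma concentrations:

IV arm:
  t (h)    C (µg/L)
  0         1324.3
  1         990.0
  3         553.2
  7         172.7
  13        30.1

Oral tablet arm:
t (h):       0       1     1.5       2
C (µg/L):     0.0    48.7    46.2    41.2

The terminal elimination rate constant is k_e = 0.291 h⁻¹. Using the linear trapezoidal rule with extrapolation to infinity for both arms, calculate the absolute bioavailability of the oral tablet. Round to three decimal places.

Trapezoidal AUC_0→13 (IV):
  [0→1]: (1324.3+990.0)/2 × 1 = 1157.15
  [1→3]: (990.0+553.2)/2 × 2 = 1543.2
  [3→7]: (553.2+172.7)/2 × 4 = 1451.8
  [7→13]: (172.7+30.1)/2 × 6 = 608.4
  Sum = 4760.55 µg/L·h
IV tail: 30.1/0.291 = 103.436; AUC_iv,0→∞ = 4760.55 + 103.436 = 4863.986 µg/L·h
Trapezoidal AUC_0→2 (oral tablet):
  [0→1]: (0.0+48.7)/2 × 1 = 24.35
  [1→1.5]: (48.7+46.2)/2 × 0.5 = 23.725
  [1.5→2]: (46.2+41.2)/2 × 0.5 = 21.85
  Sum = 69.925 µg/L·h
oral tablet tail: 41.2/0.291 = 141.581; AUC_ev,0→∞ = 69.925 + 141.581 = 211.506 µg/L·h
F = (AUC_ev/D_ev)/(AUC_iv/D_iv) = (211.506/50)/(4863.986/25) = 4.23012/194.55944 = 0.0217

F = 0.022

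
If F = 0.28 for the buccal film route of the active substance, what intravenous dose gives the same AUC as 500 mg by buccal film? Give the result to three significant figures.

D_iv = 140 mg

Systemic exposure from an extravascular dose = F × D_ev, so the equivalent IV dose is F × D_ev.
D_iv = F × D_ev = 0.28 × 500 = 140 mg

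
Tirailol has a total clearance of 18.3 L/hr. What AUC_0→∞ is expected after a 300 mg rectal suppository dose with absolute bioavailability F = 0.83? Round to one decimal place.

AUC = 13.6 mg/L·hr

AUC_0→∞ = F × Dose / CL
        = 0.83 × 300 / 18.3 = 13.6066 mg/L·hr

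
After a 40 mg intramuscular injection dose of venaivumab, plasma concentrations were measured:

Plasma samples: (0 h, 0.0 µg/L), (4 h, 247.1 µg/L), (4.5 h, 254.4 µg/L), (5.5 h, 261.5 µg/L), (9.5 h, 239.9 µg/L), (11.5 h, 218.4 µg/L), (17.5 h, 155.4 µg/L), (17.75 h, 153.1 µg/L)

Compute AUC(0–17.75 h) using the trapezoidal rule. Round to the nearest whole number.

Trapezoidal AUC_0→17.75:
  [0→4]: (0.0+247.1)/2 × 4 = 494.2
  [4→4.5]: (247.1+254.4)/2 × 0.5 = 125.375
  [4.5→5.5]: (254.4+261.5)/2 × 1 = 257.95
  [5.5→9.5]: (261.5+239.9)/2 × 4 = 1002.8
  [9.5→11.5]: (239.9+218.4)/2 × 2 = 458.3
  [11.5→17.5]: (218.4+155.4)/2 × 6 = 1121.4
  [17.5→17.75]: (155.4+153.1)/2 × 0.25 = 38.5625
  Sum = 3498.5875 µg/L·h

AUC = 3499 µg/L·h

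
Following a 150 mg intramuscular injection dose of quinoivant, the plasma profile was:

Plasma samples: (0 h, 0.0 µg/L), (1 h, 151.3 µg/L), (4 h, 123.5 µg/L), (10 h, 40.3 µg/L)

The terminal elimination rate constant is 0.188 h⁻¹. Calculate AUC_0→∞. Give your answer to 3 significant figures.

AUC = 1190 µg/L·h

Trapezoidal AUC_0→10:
  [0→1]: (0.0+151.3)/2 × 1 = 75.65
  [1→4]: (151.3+123.5)/2 × 3 = 412.2
  [4→10]: (123.5+40.3)/2 × 6 = 491.4
  Sum = 979.25 µg/L·h
Extrapolated tail: C_last / k_e = 40.3 / 0.188 = 214.362
AUC_0→∞ = 979.25 + 214.362 = 1193.612 µg/L·h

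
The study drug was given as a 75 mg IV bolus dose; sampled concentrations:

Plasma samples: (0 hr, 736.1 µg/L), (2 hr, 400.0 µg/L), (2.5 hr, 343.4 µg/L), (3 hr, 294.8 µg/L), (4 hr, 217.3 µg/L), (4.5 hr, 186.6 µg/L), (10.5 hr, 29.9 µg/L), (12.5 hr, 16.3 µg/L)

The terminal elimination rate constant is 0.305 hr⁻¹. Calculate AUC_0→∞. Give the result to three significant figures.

Trapezoidal AUC_0→12.5:
  [0→2]: (736.1+400.0)/2 × 2 = 1136.1
  [2→2.5]: (400.0+343.4)/2 × 0.5 = 185.85
  [2.5→3]: (343.4+294.8)/2 × 0.5 = 159.55
  [3→4]: (294.8+217.3)/2 × 1 = 256.05
  [4→4.5]: (217.3+186.6)/2 × 0.5 = 100.975
  [4.5→10.5]: (186.6+29.9)/2 × 6 = 649.5
  [10.5→12.5]: (29.9+16.3)/2 × 2 = 46.2
  Sum = 2534.225 µg/L·hr
Extrapolated tail: C_last / k_e = 16.3 / 0.305 = 53.443
AUC_0→∞ = 2534.225 + 53.443 = 2587.668 µg/L·hr

AUC = 2590 µg/L·hr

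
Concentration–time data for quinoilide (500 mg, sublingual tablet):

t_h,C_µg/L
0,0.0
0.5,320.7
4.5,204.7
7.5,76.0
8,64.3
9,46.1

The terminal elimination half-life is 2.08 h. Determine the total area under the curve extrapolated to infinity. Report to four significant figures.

AUC = 1781 µg/L·h

Trapezoidal AUC_0→9:
  [0→0.5]: (0.0+320.7)/2 × 0.5 = 80.175
  [0.5→4.5]: (320.7+204.7)/2 × 4 = 1050.8
  [4.5→7.5]: (204.7+76.0)/2 × 3 = 421.05
  [7.5→8]: (76.0+64.3)/2 × 0.5 = 35.075
  [8→9]: (64.3+46.1)/2 × 1 = 55.2
  Sum = 1642.3 µg/L·h
k_e = ln2 / t½ = 0.693147 / 2.08 = 0.3332 h^-1
Extrapolated tail: C_last / k_e = 46.1 / 0.3332 = 138.355
AUC_0→∞ = 1642.3 + 138.355 = 1780.655 µg/L·h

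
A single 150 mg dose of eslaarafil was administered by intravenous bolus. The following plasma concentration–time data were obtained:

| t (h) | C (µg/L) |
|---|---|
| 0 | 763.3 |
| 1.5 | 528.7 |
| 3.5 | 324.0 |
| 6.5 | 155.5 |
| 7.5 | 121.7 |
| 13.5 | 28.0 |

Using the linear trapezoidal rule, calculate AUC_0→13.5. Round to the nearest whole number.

Trapezoidal AUC_0→13.5:
  [0→1.5]: (763.3+528.7)/2 × 1.5 = 969.0
  [1.5→3.5]: (528.7+324.0)/2 × 2 = 852.7
  [3.5→6.5]: (324.0+155.5)/2 × 3 = 719.25
  [6.5→7.5]: (155.5+121.7)/2 × 1 = 138.6
  [7.5→13.5]: (121.7+28.0)/2 × 6 = 449.1
  Sum = 3128.65 µg/L·h

AUC = 3129 µg/L·h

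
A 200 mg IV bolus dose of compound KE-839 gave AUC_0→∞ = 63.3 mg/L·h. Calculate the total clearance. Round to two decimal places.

CL = 3.16 L/h

CL = Dose_iv / AUC_0→∞
   = 200 / 63.3 = 3.15956 L/h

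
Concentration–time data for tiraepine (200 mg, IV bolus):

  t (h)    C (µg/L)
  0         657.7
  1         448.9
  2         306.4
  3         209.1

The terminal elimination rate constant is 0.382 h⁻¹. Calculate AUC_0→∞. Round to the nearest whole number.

Trapezoidal AUC_0→3:
  [0→1]: (657.7+448.9)/2 × 1 = 553.3
  [1→2]: (448.9+306.4)/2 × 1 = 377.65
  [2→3]: (306.4+209.1)/2 × 1 = 257.75
  Sum = 1188.7 µg/L·h
Extrapolated tail: C_last / k_e = 209.1 / 0.382 = 547.382
AUC_0→∞ = 1188.7 + 547.382 = 1736.082 µg/L·h

AUC = 1736 µg/L·h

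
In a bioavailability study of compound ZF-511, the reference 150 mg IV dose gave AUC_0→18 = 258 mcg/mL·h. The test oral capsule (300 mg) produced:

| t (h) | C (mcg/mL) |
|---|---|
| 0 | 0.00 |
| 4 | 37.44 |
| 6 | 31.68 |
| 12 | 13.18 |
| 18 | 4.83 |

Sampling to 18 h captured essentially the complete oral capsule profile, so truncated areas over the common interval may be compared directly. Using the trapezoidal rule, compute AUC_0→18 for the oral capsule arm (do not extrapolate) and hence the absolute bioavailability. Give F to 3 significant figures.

Trapezoidal AUC_0→18 (oral capsule):
  [0→4]: (0.00+37.44)/2 × 4 = 74.88
  [4→6]: (37.44+31.68)/2 × 2 = 69.12
  [6→12]: (31.68+13.18)/2 × 6 = 134.58
  [12→18]: (13.18+4.83)/2 × 6 = 54.03
  Sum = 332.61 mcg/mL·h
F = (AUC_ev/D_ev)/(AUC_iv/D_iv) = (332.61/300)/(258/150) = 1.1087/1.72 = 0.6446

F = 0.645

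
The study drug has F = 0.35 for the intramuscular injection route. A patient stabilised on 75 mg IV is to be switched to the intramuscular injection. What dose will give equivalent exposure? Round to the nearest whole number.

For equal systemic exposure: F × D_ev = D_iv
D_ev = D_iv / F = 75 / 0.35 = 214.286 mg

D_intramuscular = 214 mg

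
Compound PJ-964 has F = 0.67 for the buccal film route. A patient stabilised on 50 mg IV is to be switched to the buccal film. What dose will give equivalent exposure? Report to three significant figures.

D_buccal = 74.6 mg

For equal systemic exposure: F × D_ev = D_iv
D_ev = D_iv / F = 50 / 0.67 = 74.6269 mg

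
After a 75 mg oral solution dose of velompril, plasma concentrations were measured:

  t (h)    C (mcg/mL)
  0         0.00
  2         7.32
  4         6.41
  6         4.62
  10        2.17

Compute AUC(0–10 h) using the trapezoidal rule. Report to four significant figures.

AUC = 45.66 mcg/mL·h

Trapezoidal AUC_0→10:
  [0→2]: (0.00+7.32)/2 × 2 = 7.32
  [2→4]: (7.32+6.41)/2 × 2 = 13.73
  [4→6]: (6.41+4.62)/2 × 2 = 11.03
  [6→10]: (4.62+2.17)/2 × 4 = 13.58
  Sum = 45.66 mcg/mL·h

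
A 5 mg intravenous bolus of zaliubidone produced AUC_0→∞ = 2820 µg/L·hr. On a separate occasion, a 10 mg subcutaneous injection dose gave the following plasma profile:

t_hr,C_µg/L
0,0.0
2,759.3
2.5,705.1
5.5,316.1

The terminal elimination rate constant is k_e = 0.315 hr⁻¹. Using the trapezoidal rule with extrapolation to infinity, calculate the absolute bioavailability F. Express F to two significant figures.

Trapezoidal AUC_0→5.5 (subcutaneous injection):
  [0→2]: (0.0+759.3)/2 × 2 = 759.3
  [2→2.5]: (759.3+705.1)/2 × 0.5 = 366.1
  [2.5→5.5]: (705.1+316.1)/2 × 3 = 1531.8
  Sum = 2657.2 µg/L·hr
Tail: C_last/k_e = 316.1/0.315 = 1003.492
AUC_0→∞ (subcutaneous injection) = 2657.2 + 1003.492 = 3660.692 µg/L·hr
F = (AUC_ev/D_ev)/(AUC_iv/D_iv) = (3660.692/10)/(2820/5) = 366.0692/564 = 0.6491

F = 0.65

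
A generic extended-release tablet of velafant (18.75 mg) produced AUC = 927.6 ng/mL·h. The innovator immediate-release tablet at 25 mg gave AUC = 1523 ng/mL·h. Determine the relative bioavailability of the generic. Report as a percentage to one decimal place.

F_rel = (AUC_test/D_test) / (AUC_ref/D_ref)
      = (927.6/18.75) / (1523/25)
      = 49.472 / 60.92 = 0.8121 = 81.21%

F_rel = 81.2%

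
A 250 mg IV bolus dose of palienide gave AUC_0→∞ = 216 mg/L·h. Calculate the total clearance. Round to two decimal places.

CL = 1.16 L/h

CL = Dose_iv / AUC_0→∞
   = 250 / 216 = 1.15741 L/h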